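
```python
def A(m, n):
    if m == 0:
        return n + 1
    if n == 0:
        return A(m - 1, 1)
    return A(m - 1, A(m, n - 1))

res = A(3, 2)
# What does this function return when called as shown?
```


A(3, 2)
= A(2, A(3, 1))
First compute A(3, 1) = 13
= A(2, 13)
= 29


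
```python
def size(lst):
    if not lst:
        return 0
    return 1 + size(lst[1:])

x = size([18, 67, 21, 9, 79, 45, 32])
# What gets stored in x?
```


size([18, 67, 21, 9, 79, 45, 32])
= 1 + size([67, 21, 9, 79, 45, 32])
= 1 + 1 + size([21, 9, 79, 45, 32])
= 1 + 1 + 1 + size([9, 79, 45, 32])
= 1 + 1 + 1 + 1 + size([79, 45, 32])
= 1 + 1 + 1 + 1 + 1 + size([45, 32])
= 1 + 1 + 1 + 1 + 1 + 1 + size([32])
= 1 + 1 + 1 + 1 + 1 + 1 + 1 + size([])
= 1 + 1 + 1 + 1 + 1 + 1 + 1 + 0
= 7


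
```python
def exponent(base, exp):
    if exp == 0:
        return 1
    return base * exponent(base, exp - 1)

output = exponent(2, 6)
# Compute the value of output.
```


exponent(2, 6)
= 2 * exponent(2, 5)
= 2 * 2 * exponent(2, 4)
= 2 * 2 * 2 * exponent(2, 3)
= 2 * 2 * 2 * 2 * exponent(2, 2)
= 2 * 2 * 2 * 2 * 2 * exponent(2, 1)
= 2 * 2 * 2 * 2 * 2 * 2 * exponent(2, 0)
= 2 * 2 * 2 * 2 * 2 * 2 * 1
= 64


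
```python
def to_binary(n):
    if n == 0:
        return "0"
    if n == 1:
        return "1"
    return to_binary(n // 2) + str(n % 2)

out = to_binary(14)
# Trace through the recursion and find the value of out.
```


to_binary(14)
= to_binary(7) + "0"
= to_binary(3) + "1" + "0"
= to_binary(1) + "1" + "1" + "0"
= "1" + "1" + "1" + "0"
= "1110"


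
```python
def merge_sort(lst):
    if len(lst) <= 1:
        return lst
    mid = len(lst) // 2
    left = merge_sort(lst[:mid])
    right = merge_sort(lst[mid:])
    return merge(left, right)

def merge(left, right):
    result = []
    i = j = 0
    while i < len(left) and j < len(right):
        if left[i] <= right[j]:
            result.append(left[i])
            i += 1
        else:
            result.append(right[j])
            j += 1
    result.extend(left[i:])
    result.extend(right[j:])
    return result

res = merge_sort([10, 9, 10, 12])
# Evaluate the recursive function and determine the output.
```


merge_sort([10, 9, 10, 12])
Split into [10, 9] and [10, 12]
Left sorted: [9, 10]
Right sorted: [10, 12]
Merge [9, 10] and [10, 12]
= [9, 10, 10, 12]


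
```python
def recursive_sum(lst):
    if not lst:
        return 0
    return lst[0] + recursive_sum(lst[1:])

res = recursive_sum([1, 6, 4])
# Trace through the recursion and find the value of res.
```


recursive_sum([1, 6, 4])
= 1 + recursive_sum([6, 4])
= 1 + 6 + recursive_sum([4])
= 1 + 6 + 4 + recursive_sum([])
= 1 + 6 + 4 + 0
= 11


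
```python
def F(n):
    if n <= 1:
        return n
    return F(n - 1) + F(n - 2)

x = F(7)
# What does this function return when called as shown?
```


F(7)
= F(6) + F(5)
= (F(5) + F(4)) + F(5)
Computing bottom-up: F(0)=0, F(1)=1, F(2)=1, F(3)=2, F(4)=3, F(5)=5, F(6)=8, F(7)=13
= 13


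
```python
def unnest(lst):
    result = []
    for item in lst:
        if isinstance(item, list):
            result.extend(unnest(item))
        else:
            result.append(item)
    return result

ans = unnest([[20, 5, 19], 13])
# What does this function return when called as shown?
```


unnest([[20, 5, 19], 13])
Processing each element:
  [20, 5, 19] is a list -> unnest recursively -> [20, 5, 19]
  13 is not a list -> append 13
= [20, 5, 19, 13]


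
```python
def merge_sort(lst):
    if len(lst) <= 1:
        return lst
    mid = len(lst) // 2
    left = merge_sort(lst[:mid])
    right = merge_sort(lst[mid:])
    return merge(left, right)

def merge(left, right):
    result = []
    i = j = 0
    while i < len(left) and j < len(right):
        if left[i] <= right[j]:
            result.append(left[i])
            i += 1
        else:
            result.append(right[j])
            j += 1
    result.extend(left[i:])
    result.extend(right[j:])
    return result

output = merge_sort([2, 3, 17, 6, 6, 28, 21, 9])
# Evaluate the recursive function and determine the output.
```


merge_sort([2, 3, 17, 6, 6, 28, 21, 9])
Split into [2, 3, 17, 6] and [6, 28, 21, 9]
Left sorted: [2, 3, 6, 17]
Right sorted: [6, 9, 21, 28]
Merge [2, 3, 6, 17] and [6, 9, 21, 28]
= [2, 3, 6, 6, 9, 17, 21, 28]


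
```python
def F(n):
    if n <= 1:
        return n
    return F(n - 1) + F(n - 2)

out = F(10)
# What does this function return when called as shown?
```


F(10)
= F(9) + F(8)
= (F(8) + F(7)) + F(8)
Computing bottom-up: F(0)=0, F(1)=1, F(2)=1, F(3)=2, F(4)=3, F(5)=5, F(6)=8, F(7)=13, F(8)=21, F(9)=34, F(10)=55
= 55


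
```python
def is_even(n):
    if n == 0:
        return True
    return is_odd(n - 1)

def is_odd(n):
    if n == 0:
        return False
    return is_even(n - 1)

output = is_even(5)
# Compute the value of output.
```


is_even(5)
= is_odd(4)
= is_even(3)
= is_odd(2)
= is_even(1)
= is_odd(0)
n == 0: return False
= False


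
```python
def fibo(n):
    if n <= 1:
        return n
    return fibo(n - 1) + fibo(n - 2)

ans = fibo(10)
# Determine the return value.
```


fibo(10)
= fibo(9) + fibo(8)
= (fibo(8) + fibo(7)) + fibo(8)
Computing bottom-up: fibo(0)=0, fibo(1)=1, fibo(2)=1, fibo(3)=2, fibo(4)=3, fibo(5)=5, fibo(6)=8, fibo(7)=13, fibo(8)=21, fibo(9)=34, fibo(10)=55
= 55


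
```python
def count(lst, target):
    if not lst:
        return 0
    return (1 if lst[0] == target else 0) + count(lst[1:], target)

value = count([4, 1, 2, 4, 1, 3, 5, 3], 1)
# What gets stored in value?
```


count([4, 1, 2, 4, 1, 3, 5, 3], 1)
lst[0]=4 != 1: 0 + count([1, 2, 4, 1, 3, 5, 3], 1)
lst[0]=1 == 1: 1 + count([2, 4, 1, 3, 5, 3], 1)
lst[0]=2 != 1: 0 + count([4, 1, 3, 5, 3], 1)
lst[0]=4 != 1: 0 + count([1, 3, 5, 3], 1)
lst[0]=1 == 1: 1 + count([3, 5, 3], 1)
lst[0]=3 != 1: 0 + count([5, 3], 1)
lst[0]=5 != 1: 0 + count([3], 1)
lst[0]=3 != 1: 0 + count([], 1)
= 2


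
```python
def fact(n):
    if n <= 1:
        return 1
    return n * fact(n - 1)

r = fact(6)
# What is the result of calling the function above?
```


fact(6)
= 6 * fact(5)
= 6 * 5 * fact(4)
= 6 * 5 * 4 * fact(3)
= 6 * 5 * 4 * 3 * fact(2)
= 6 * 5 * 4 * 3 * 2 * fact(1)
= 6 * 5 * 4 * 3 * 2 * 1
= 720


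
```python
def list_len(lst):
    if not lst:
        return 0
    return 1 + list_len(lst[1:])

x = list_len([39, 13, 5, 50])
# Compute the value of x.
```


list_len([39, 13, 5, 50])
= 1 + list_len([13, 5, 50])
= 1 + 1 + list_len([5, 50])
= 1 + 1 + 1 + list_len([50])
= 1 + 1 + 1 + 1 + list_len([])
= 1 + 1 + 1 + 1 + 0
= 4


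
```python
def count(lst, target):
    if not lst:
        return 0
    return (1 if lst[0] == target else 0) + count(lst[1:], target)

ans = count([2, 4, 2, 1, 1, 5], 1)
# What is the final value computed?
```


count([2, 4, 2, 1, 1, 5], 1)
lst[0]=2 != 1: 0 + count([4, 2, 1, 1, 5], 1)
lst[0]=4 != 1: 0 + count([2, 1, 1, 5], 1)
lst[0]=2 != 1: 0 + count([1, 1, 5], 1)
lst[0]=1 == 1: 1 + count([1, 5], 1)
lst[0]=1 == 1: 1 + count([5], 1)
lst[0]=5 != 1: 0 + count([], 1)
= 2


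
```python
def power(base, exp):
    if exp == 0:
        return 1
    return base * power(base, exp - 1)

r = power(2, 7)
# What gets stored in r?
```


power(2, 7)
= 2 * power(2, 6)
= 2 * 2 * power(2, 5)
= 2 * 2 * 2 * power(2, 4)
= 2 * 2 * 2 * 2 * power(2, 3)
= 2 * 2 * 2 * 2 * 2 * power(2, 2)
= 2 * 2 * 2 * 2 * 2 * 2 * power(2, 1)
= 2 * 2 * 2 * 2 * 2 * 2 * 2 * power(2, 0)
= 2 * 2 * 2 * 2 * 2 * 2 * 2 * 1
= 128


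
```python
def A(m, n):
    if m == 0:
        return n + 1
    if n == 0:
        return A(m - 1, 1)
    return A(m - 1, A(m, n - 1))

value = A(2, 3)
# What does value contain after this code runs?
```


A(2, 3)
= A(1, A(2, 2))
First compute A(2, 2) = 7
= A(1, 7)
= 9


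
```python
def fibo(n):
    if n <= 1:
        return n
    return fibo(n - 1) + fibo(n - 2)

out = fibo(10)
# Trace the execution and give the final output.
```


fibo(10)
= fibo(9) + fibo(8)
= (fibo(8) + fibo(7)) + fibo(8)
Computing bottom-up: fibo(0)=0, fibo(1)=1, fibo(2)=1, fibo(3)=2, fibo(4)=3, fibo(5)=5, fibo(6)=8, fibo(7)=13, fibo(8)=21, fibo(9)=34, fibo(10)=55
= 55


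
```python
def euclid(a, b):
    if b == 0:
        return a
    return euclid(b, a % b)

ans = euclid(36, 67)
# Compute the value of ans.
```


euclid(36, 67)
= euclid(67, 36 % 67) = euclid(67, 36)
= euclid(36, 67 % 36) = euclid(36, 31)
= euclid(31, 36 % 31) = euclid(31, 5)
= euclid(5, 31 % 5) = euclid(5, 1)
= euclid(1, 5 % 1) = euclid(1, 0)
b == 0, return a = 1


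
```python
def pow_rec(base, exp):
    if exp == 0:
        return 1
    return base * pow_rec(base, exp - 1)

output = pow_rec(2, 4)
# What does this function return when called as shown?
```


pow_rec(2, 4)
= 2 * pow_rec(2, 3)
= 2 * 2 * pow_rec(2, 2)
= 2 * 2 * 2 * pow_rec(2, 1)
= 2 * 2 * 2 * 2 * pow_rec(2, 0)
= 2 * 2 * 2 * 2 * 1
= 16


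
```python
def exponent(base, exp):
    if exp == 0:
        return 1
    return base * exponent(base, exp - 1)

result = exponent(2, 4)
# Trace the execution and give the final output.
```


exponent(2, 4)
= 2 * exponent(2, 3)
= 2 * 2 * exponent(2, 2)
= 2 * 2 * 2 * exponent(2, 1)
= 2 * 2 * 2 * 2 * exponent(2, 0)
= 2 * 2 * 2 * 2 * 1
= 16


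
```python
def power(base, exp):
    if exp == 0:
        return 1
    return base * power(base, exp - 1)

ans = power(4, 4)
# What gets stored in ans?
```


power(4, 4)
= 4 * power(4, 3)
= 4 * 4 * power(4, 2)
= 4 * 4 * 4 * power(4, 1)
= 4 * 4 * 4 * 4 * power(4, 0)
= 4 * 4 * 4 * 4 * 1
= 256


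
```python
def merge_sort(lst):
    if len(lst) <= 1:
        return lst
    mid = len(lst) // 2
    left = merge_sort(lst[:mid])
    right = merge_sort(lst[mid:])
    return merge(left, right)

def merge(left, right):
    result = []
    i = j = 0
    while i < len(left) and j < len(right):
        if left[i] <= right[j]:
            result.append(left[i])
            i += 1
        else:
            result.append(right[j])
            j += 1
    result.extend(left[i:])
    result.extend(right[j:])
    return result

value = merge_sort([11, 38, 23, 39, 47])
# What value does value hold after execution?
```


merge_sort([11, 38, 23, 39, 47])
Split into [11, 38] and [23, 39, 47]
Left sorted: [11, 38]
Right sorted: [23, 39, 47]
Merge [11, 38] and [23, 39, 47]
= [11, 23, 38, 39, 47]


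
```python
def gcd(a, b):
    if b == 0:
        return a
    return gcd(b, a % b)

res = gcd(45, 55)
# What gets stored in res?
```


gcd(45, 55)
= gcd(55, 45 % 55) = gcd(55, 45)
= gcd(45, 55 % 45) = gcd(45, 10)
= gcd(10, 45 % 10) = gcd(10, 5)
= gcd(5, 10 % 5) = gcd(5, 0)
b == 0, return a = 5


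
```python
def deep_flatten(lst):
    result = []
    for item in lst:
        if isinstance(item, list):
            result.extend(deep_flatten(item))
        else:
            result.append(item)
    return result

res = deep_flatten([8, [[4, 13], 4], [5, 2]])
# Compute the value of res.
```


deep_flatten([8, [[4, 13], 4], [5, 2]])
Processing each element:
  8 is not a list -> append 8
  [[4, 13], 4] is a list -> deep_flatten recursively -> [4, 13, 4]
  [5, 2] is a list -> deep_flatten recursively -> [5, 2]
= [8, 4, 13, 4, 5, 2]


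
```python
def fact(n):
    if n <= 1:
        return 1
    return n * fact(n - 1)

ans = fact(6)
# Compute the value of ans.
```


fact(6)
= 6 * fact(5)
= 6 * 5 * fact(4)
= 6 * 5 * 4 * fact(3)
= 6 * 5 * 4 * 3 * fact(2)
= 6 * 5 * 4 * 3 * 2 * fact(1)
= 6 * 5 * 4 * 3 * 2 * 1
= 720


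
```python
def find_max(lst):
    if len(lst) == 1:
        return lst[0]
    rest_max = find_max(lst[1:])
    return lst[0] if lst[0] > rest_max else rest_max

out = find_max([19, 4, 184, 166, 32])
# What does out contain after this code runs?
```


find_max([19, 4, 184, 166, 32])
= compare 19 with find_max([4, 184, 166, 32])
= compare 4 with find_max([184, 166, 32])
= compare 184 with find_max([166, 32])
= compare 166 with find_max([32])
Base: find_max([32]) = 32
compare 166 with 32: max = 166
compare 184 with 166: max = 184
compare 4 with 184: max = 184
compare 19 with 184: max = 184
= 184


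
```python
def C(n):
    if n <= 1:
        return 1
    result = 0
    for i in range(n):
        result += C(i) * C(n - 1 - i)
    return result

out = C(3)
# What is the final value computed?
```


C(3)
= sum of C(i) * C(3-1-i) for i in 0..2
First compute sub-values bottom-up:
  C(0) = 1, C(1) = 1
  C(2) = 1*1 + 1*1 = 2
Now C(3):
  C(0)*C(2) = 1*2 = 2
  C(1)*C(1) = 1*1 = 1
  C(2)*C(0) = 2*1 = 2
= 2 + 1 + 2
= 5


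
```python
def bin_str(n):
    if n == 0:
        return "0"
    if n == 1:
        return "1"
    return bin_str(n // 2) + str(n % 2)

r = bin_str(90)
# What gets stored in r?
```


bin_str(90)
= bin_str(45) + "0"
= bin_str(22) + "1" + "0"
= bin_str(11) + "0" + "1" + "0"
= bin_str(5) + "1" + "0" + "1" + "0"
= bin_str(2) + "1" + "1" + "0" + "1" + "0"
= bin_str(1) + "0" + "1" + "1" + "0" + "1" + "0"
= "1" + "0" + "1" + "1" + "0" + "1" + "0"
= "1011010"


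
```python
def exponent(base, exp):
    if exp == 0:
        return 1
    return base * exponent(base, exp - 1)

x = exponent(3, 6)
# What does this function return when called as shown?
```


exponent(3, 6)
= 3 * exponent(3, 5)
= 3 * 3 * exponent(3, 4)
= 3 * 3 * 3 * exponent(3, 3)
= 3 * 3 * 3 * 3 * exponent(3, 2)
= 3 * 3 * 3 * 3 * 3 * exponent(3, 1)
= 3 * 3 * 3 * 3 * 3 * 3 * exponent(3, 0)
= 3 * 3 * 3 * 3 * 3 * 3 * 1
= 729


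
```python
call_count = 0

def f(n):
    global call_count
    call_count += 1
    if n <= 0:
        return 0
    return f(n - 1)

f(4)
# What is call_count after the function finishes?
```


f(4) calls f(3) calls ... calls f(0)
Total calls: 4 + 1 (for base case) = 5


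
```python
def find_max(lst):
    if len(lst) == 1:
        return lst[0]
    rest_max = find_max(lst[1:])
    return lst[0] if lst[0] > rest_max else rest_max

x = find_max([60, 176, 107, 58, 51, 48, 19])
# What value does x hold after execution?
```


find_max([60, 176, 107, 58, 51, 48, 19])
= compare 60 with find_max([176, 107, 58, 51, 48, 19])
= compare 176 with find_max([107, 58, 51, 48, 19])
= compare 107 with find_max([58, 51, 48, 19])
= compare 58 with find_max([51, 48, 19])
= compare 51 with find_max([48, 19])
= compare 48 with find_max([19])
Base: find_max([19]) = 19
compare 48 with 19: max = 48
compare 51 with 48: max = 51
compare 58 with 51: max = 58
compare 107 with 58: max = 107
compare 176 with 107: max = 176
compare 60 with 176: max = 176
= 176


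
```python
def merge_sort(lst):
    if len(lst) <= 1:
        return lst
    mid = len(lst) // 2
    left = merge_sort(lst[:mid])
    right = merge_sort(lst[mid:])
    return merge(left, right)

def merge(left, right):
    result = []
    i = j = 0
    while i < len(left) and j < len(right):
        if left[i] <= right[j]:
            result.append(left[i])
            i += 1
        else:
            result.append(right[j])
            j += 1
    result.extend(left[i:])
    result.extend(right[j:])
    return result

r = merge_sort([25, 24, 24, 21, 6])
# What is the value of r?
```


merge_sort([25, 24, 24, 21, 6])
Split into [25, 24] and [24, 21, 6]
Left sorted: [24, 25]
Right sorted: [6, 21, 24]
Merge [24, 25] and [6, 21, 24]
= [6, 21, 24, 24, 25]


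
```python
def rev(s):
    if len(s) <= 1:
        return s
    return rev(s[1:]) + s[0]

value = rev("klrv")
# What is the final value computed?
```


rev("klrv")
= rev("lrv") + "k"
= rev("rv") + "l" + "k"
= rev("v") + "r" + "l" + "k"
= "v" + "r" + "l" + "k"
= "vrlk"


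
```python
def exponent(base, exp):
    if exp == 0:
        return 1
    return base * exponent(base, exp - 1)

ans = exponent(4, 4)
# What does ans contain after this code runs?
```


exponent(4, 4)
= 4 * exponent(4, 3)
= 4 * 4 * exponent(4, 2)
= 4 * 4 * 4 * exponent(4, 1)
= 4 * 4 * 4 * 4 * exponent(4, 0)
= 4 * 4 * 4 * 4 * 1
= 256


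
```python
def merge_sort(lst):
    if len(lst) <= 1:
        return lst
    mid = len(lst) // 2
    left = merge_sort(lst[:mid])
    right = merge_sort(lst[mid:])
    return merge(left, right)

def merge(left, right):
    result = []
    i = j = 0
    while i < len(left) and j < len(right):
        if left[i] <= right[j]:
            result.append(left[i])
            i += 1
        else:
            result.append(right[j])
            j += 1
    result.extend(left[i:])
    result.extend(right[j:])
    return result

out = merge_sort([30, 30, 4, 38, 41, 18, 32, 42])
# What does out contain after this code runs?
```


merge_sort([30, 30, 4, 38, 41, 18, 32, 42])
Split into [30, 30, 4, 38] and [41, 18, 32, 42]
Left sorted: [4, 30, 30, 38]
Right sorted: [18, 32, 41, 42]
Merge [4, 30, 30, 38] and [18, 32, 41, 42]
= [4, 18, 30, 30, 32, 38, 41, 42]


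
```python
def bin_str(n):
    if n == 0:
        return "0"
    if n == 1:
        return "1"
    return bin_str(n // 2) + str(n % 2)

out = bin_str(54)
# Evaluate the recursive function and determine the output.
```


bin_str(54)
= bin_str(27) + "0"
= bin_str(13) + "1" + "0"
= bin_str(6) + "1" + "1" + "0"
= bin_str(3) + "0" + "1" + "1" + "0"
= bin_str(1) + "1" + "0" + "1" + "1" + "0"
= "1" + "1" + "0" + "1" + "1" + "0"
= "110110"


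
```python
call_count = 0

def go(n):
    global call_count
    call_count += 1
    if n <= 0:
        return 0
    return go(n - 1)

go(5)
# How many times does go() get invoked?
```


go(5) calls go(4) calls ... calls go(0)
Total calls: 5 + 1 (for base case) = 6


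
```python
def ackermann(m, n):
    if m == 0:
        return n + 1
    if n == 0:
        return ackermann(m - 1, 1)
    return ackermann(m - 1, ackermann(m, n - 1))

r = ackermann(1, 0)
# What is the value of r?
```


ackermann(1, 0)
n == 0: return ackermann(0, 1)
= ackermann(0, 1) = 2
= 2


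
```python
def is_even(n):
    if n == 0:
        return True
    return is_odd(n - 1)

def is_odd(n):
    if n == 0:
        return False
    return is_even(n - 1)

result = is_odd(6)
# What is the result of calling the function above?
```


is_odd(6)
= is_even(5)
= is_odd(4)
= is_even(3)
= is_odd(2)
= is_even(1)
= is_odd(0)
n == 0: return False
= False


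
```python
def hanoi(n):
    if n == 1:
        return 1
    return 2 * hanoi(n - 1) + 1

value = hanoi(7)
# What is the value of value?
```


hanoi(7)
= 2 * hanoi(6) + 1
= 2 * (2 * hanoi(5) + 1) + 1
= 2 * (2 * (2 * hanoi(4) + 1) + 1) + 1
= 2 * (2 * (2 * (2 * hanoi(3) + 1) + 1) + 1) + 1
= 2 * (2 * (2 * (2 * (2 * hanoi(2) + 1) + 1) + 1) + 1) + 1
= 2 * (2 * (2 * (2 * (2 * (2 * hanoi(1) + 1) + 1) + 1) + 1) + 1) + 1
Now compute bottom-up:
hanoi(1) = 1
hanoi(2) = 2 * 1 + 1 = 3
hanoi(3) = 2 * 3 + 1 = 7
hanoi(4) = 2 * 7 + 1 = 15
hanoi(5) = 2 * 15 + 1 = 31
hanoi(6) = 2 * 31 + 1 = 63
hanoi(7) = 2 * 63 + 1 = 127
= 127


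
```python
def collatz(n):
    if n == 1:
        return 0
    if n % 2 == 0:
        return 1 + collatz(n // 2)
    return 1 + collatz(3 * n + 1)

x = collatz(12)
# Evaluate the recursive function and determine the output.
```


collatz(12)
12 is even -> collatz(6)
6 is even -> collatz(3)
3 is odd -> 3*3+1 = 10 -> collatz(10)
10 is even -> collatz(5)
5 is odd -> 3*5+1 = 16 -> collatz(16)
16 is even -> collatz(8)
8 is even -> collatz(4)
4 is even -> collatz(2)
2 is even -> collatz(1)
Reached 1 after 9 steps
= 9


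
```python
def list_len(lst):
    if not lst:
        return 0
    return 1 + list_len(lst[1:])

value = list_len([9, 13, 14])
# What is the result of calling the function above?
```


list_len([9, 13, 14])
= 1 + list_len([13, 14])
= 1 + 1 + list_len([14])
= 1 + 1 + 1 + list_len([])
= 1 + 1 + 1 + 0
= 3


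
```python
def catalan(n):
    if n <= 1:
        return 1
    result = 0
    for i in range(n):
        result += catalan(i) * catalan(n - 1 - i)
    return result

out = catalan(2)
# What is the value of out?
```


catalan(2)
= sum of catalan(i) * catalan(2-1-i) for i in 0..1
  catalan(0)*catalan(1) = 1*1 = 1
  catalan(1)*catalan(0) = 1*1 = 1
= 1 + 1
= 2


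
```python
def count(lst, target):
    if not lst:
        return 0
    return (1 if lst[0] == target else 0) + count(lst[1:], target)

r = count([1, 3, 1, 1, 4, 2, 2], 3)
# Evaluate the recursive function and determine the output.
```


count([1, 3, 1, 1, 4, 2, 2], 3)
lst[0]=1 != 3: 0 + count([3, 1, 1, 4, 2, 2], 3)
lst[0]=3 == 3: 1 + count([1, 1, 4, 2, 2], 3)
lst[0]=1 != 3: 0 + count([1, 4, 2, 2], 3)
lst[0]=1 != 3: 0 + count([4, 2, 2], 3)
lst[0]=4 != 3: 0 + count([2, 2], 3)
lst[0]=2 != 3: 0 + count([2], 3)
lst[0]=2 != 3: 0 + count([], 3)
= 1


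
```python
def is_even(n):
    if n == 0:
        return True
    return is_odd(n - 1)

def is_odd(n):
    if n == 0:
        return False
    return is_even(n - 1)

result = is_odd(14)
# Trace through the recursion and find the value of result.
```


is_odd(14)
= is_even(13)
= is_odd(12)
= is_even(11)
= is_odd(10)
= is_even(9)
= is_odd(8)
= is_even(7)
= is_odd(6)
= is_even(5)
= is_odd(4)
= is_even(3)
= is_odd(2)
= is_even(1)
= is_odd(0)
n == 0: return False
= False


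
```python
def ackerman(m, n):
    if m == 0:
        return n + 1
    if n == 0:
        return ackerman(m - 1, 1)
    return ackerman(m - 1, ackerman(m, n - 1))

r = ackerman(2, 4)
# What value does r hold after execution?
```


ackerman(2, 4)
= ackerman(1, ackerman(2, 3))
First compute ackerman(2, 3) = 9
= ackerman(1, 9)
= 11


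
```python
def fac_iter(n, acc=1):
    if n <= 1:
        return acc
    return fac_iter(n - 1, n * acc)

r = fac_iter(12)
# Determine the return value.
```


fac_iter(12, 1)
= fac_iter(11, 12 * 1) = fac_iter(11, 12)
= fac_iter(10, 11 * 12) = fac_iter(10, 132)
= fac_iter(9, 10 * 132) = fac_iter(9, 1320)
= fac_iter(8, 9 * 1320) = fac_iter(8, 11880)
= fac_iter(7, 8 * 11880) = fac_iter(7, 95040)
= fac_iter(6, 7 * 95040) = fac_iter(6, 665280)
= fac_iter(5, 6 * 665280) = fac_iter(5, 3991680)
= fac_iter(4, 5 * 3991680) = fac_iter(4, 19958400)
= fac_iter(3, 4 * 19958400) = fac_iter(3, 79833600)
= fac_iter(2, 3 * 79833600) = fac_iter(2, 239500800)
= fac_iter(1, 2 * 239500800) = fac_iter(1, 479001600)
n <= 1, return acc = 479001600


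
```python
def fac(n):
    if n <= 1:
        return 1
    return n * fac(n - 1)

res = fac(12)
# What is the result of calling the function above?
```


fac(12)
= 12 * fac(11)
= 12 * 11 * fac(10)
= 12 * 11 * 10 * fac(9)
= 12 * 11 * 10 * 9 * fac(8)
= 12 * 11 * 10 * 9 * 8 * fac(7)
= 12 * 11 * 10 * 9 * 8 * 7 * fac(6)
= 12 * 11 * 10 * 9 * 8 * 7 * 6 * fac(5)
= 12 * 11 * 10 * 9 * 8 * 7 * 6 * 5 * fac(4)
= 12 * 11 * 10 * 9 * 8 * 7 * 6 * 5 * 4 * fac(3)
= 12 * 11 * 10 * 9 * 8 * 7 * 6 * 5 * 4 * 3 * fac(2)
= 12 * 11 * 10 * 9 * 8 * 7 * 6 * 5 * 4 * 3 * 2 * fac(1)
= 12 * 11 * 10 * 9 * 8 * 7 * 6 * 5 * 4 * 3 * 2 * 1
= 479001600


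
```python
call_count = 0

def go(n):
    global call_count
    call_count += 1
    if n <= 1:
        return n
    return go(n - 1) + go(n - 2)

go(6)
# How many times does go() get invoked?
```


go(6) calls go(5) and go(4); each non-base call branches into two more.
Let C(k) = total number of calls made by go(k), including the call to go(k) itself.
Base cases: C(0) = 1, C(1) = 1
Recurrence: C(k) = 1 + C(k-1) + C(k-2)
  C(2) = 1 + C(1) + C(0) = 1 + 1 + 1 = 3
  C(3) = 1 + C(2) + C(1) = 1 + 3 + 1 = 5
  C(4) = 1 + C(3) + C(2) = 1 + 5 + 3 = 9
  C(5) = 1 + C(4) + C(3) = 1 + 9 + 5 = 15
  C(6) = 1 + C(5) + C(4) = 1 + 15 + 9 = 25
Total calls = C(6) = 25


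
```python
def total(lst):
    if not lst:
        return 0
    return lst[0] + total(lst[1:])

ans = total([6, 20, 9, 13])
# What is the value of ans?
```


total([6, 20, 9, 13])
= 6 + total([20, 9, 13])
= 6 + 20 + total([9, 13])
= 6 + 20 + 9 + total([13])
= 6 + 20 + 9 + 13 + total([])
= 6 + 20 + 9 + 13 + 0
= 48


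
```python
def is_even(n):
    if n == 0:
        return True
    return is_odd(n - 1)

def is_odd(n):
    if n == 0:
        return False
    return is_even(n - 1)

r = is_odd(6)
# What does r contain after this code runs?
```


is_odd(6)
= is_even(5)
= is_odd(4)
= is_even(3)
= is_odd(2)
= is_even(1)
= is_odd(0)
n == 0: return False
= False


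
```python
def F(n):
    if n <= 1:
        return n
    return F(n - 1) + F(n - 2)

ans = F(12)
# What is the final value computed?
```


F(12)
= F(11) + F(10)
= (F(10) + F(9)) + F(10)
Computing bottom-up: F(0)=0, F(1)=1, F(2)=1, F(3)=2, F(4)=3, F(5)=5, F(6)=8, F(7)=13, F(8)=21, F(9)=34, F(10)=55, F(11)=89, F(12)=144
= 144


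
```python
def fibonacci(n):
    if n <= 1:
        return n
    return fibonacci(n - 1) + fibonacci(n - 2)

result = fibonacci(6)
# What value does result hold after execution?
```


fibonacci(6)
= fibonacci(5) + fibonacci(4)
= (fibonacci(4) + fibonacci(3)) + fibonacci(4)
Computing bottom-up: fibonacci(0)=0, fibonacci(1)=1, fibonacci(2)=1, fibonacci(3)=2, fibonacci(4)=3, fibonacci(5)=5, fibonacci(6)=8
= 8


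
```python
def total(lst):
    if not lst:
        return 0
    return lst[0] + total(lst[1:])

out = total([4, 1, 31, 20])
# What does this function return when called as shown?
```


total([4, 1, 31, 20])
= 4 + total([1, 31, 20])
= 4 + 1 + total([31, 20])
= 4 + 1 + 31 + total([20])
= 4 + 1 + 31 + 20 + total([])
= 4 + 1 + 31 + 20 + 0
= 56


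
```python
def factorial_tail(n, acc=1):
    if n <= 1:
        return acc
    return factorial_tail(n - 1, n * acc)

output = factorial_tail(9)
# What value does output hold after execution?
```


factorial_tail(9, 1)
= factorial_tail(8, 9 * 1) = factorial_tail(8, 9)
= factorial_tail(7, 8 * 9) = factorial_tail(7, 72)
= factorial_tail(6, 7 * 72) = factorial_tail(6, 504)
= factorial_tail(5, 6 * 504) = factorial_tail(5, 3024)
= factorial_tail(4, 5 * 3024) = factorial_tail(4, 15120)
= factorial_tail(3, 4 * 15120) = factorial_tail(3, 60480)
= factorial_tail(2, 3 * 60480) = factorial_tail(2, 181440)
= factorial_tail(1, 2 * 181440) = factorial_tail(1, 362880)
n <= 1, return acc = 362880


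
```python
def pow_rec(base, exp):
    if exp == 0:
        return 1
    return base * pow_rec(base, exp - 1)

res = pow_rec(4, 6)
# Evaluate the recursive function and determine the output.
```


pow_rec(4, 6)
= 4 * pow_rec(4, 5)
= 4 * 4 * pow_rec(4, 4)
= 4 * 4 * 4 * pow_rec(4, 3)
= 4 * 4 * 4 * 4 * pow_rec(4, 2)
= 4 * 4 * 4 * 4 * 4 * pow_rec(4, 1)
= 4 * 4 * 4 * 4 * 4 * 4 * pow_rec(4, 0)
= 4 * 4 * 4 * 4 * 4 * 4 * 1
= 4096


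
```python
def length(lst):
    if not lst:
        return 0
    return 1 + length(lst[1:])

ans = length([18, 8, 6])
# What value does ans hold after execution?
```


length([18, 8, 6])
= 1 + length([8, 6])
= 1 + 1 + length([6])
= 1 + 1 + 1 + length([])
= 1 + 1 + 1 + 0
= 3


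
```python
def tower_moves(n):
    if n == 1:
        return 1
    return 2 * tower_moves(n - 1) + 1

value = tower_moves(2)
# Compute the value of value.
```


tower_moves(2)
= 2 * tower_moves(1) + 1
Now compute bottom-up:
tower_moves(1) = 1
tower_moves(2) = 2 * 1 + 1 = 3
= 3


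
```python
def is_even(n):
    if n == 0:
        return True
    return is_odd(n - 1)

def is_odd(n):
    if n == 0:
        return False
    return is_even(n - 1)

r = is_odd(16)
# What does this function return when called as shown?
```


is_odd(16)
= is_even(15)
= is_odd(14)
= is_even(13)
= is_odd(12)
= is_even(11)
= is_odd(10)
= is_even(9)
= is_odd(8)
= is_even(7)
= is_odd(6)
= is_even(5)
= is_odd(4)
= is_even(3)
= is_odd(2)
= is_even(1)
= is_odd(0)
n == 0: return False
= False


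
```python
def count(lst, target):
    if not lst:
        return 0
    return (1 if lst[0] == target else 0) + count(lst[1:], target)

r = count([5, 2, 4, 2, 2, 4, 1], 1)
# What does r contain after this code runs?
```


count([5, 2, 4, 2, 2, 4, 1], 1)
lst[0]=5 != 1: 0 + count([2, 4, 2, 2, 4, 1], 1)
lst[0]=2 != 1: 0 + count([4, 2, 2, 4, 1], 1)
lst[0]=4 != 1: 0 + count([2, 2, 4, 1], 1)
lst[0]=2 != 1: 0 + count([2, 4, 1], 1)
lst[0]=2 != 1: 0 + count([4, 1], 1)
lst[0]=4 != 1: 0 + count([1], 1)
lst[0]=1 == 1: 1 + count([], 1)
= 1


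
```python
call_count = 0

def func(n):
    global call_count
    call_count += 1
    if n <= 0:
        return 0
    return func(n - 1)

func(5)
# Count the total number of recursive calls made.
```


func(5) calls func(4) calls ... calls func(0)
Total calls: 5 + 1 (for base case) = 6


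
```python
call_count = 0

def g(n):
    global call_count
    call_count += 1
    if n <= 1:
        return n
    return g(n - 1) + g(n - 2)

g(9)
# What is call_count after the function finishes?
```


g(9) calls g(8) and g(7); each non-base call branches into two more.
Let C(k) = total number of calls made by g(k), including the call to g(k) itself.
Base cases: C(0) = 1, C(1) = 1
Recurrence: C(k) = 1 + C(k-1) + C(k-2)
  C(2) = 1 + C(1) + C(0) = 1 + 1 + 1 = 3
  C(3) = 1 + C(2) + C(1) = 1 + 3 + 1 = 5
  C(4) = 1 + C(3) + C(2) = 1 + 5 + 3 = 9
  C(5) = 1 + C(4) + C(3) = 1 + 9 + 5 = 15
  C(6) = 1 + C(5) + C(4) = 1 + 15 + 9 = 25
  C(7) = 1 + C(6) + C(5) = 1 + 25 + 15 = 41
  C(8) = 1 + C(7) + C(6) = 1 + 41 + 25 = 67
  C(9) = 1 + C(8) + C(7) = 1 + 67 + 41 = 109
Total calls = C(9) = 109


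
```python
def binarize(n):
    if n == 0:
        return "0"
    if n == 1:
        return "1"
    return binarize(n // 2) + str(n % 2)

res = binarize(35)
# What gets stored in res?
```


binarize(35)
= binarize(17) + "1"
= binarize(8) + "1" + "1"
= binarize(4) + "0" + "1" + "1"
= binarize(2) + "0" + "0" + "1" + "1"
= binarize(1) + "0" + "0" + "0" + "1" + "1"
= "1" + "0" + "0" + "0" + "1" + "1"
= "100011"


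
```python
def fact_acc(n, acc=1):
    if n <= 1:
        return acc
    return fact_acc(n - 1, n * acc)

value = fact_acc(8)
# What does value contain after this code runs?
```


fact_acc(8, 1)
= fact_acc(7, 8 * 1) = fact_acc(7, 8)
= fact_acc(6, 7 * 8) = fact_acc(6, 56)
= fact_acc(5, 6 * 56) = fact_acc(5, 336)
= fact_acc(4, 5 * 336) = fact_acc(4, 1680)
= fact_acc(3, 4 * 1680) = fact_acc(3, 6720)
= fact_acc(2, 3 * 6720) = fact_acc(2, 20160)
= fact_acc(1, 2 * 20160) = fact_acc(1, 40320)
n <= 1, return acc = 40320


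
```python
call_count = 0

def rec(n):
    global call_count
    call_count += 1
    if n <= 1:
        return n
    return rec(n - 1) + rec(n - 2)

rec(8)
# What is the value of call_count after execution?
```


rec(8) calls rec(7) and rec(6); each non-base call branches into two more.
Let C(k) = total number of calls made by rec(k), including the call to rec(k) itself.
Base cases: C(0) = 1, C(1) = 1
Recurrence: C(k) = 1 + C(k-1) + C(k-2)
  C(2) = 1 + C(1) + C(0) = 1 + 1 + 1 = 3
  C(3) = 1 + C(2) + C(1) = 1 + 3 + 1 = 5
  C(4) = 1 + C(3) + C(2) = 1 + 5 + 3 = 9
  C(5) = 1 + C(4) + C(3) = 1 + 9 + 5 = 15
  C(6) = 1 + C(5) + C(4) = 1 + 15 + 9 = 25
  C(7) = 1 + C(6) + C(5) = 1 + 25 + 15 = 41
  C(8) = 1 + C(7) + C(6) = 1 + 41 + 25 = 67
Total calls = C(8) = 67


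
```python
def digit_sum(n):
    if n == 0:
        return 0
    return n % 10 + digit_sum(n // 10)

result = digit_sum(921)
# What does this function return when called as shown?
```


digit_sum(921)
= 1 + digit_sum(92)
= 1 + 2 + digit_sum(9)
= 1 + 2 + 9 + digit_sum(0)
= 1 + 2 + 9 + 0
= 12


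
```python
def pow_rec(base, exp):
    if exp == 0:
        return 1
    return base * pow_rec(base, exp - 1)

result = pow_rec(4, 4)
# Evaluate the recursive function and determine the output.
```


pow_rec(4, 4)
= 4 * pow_rec(4, 3)
= 4 * 4 * pow_rec(4, 2)
= 4 * 4 * 4 * pow_rec(4, 1)
= 4 * 4 * 4 * 4 * pow_rec(4, 0)
= 4 * 4 * 4 * 4 * 1
= 256


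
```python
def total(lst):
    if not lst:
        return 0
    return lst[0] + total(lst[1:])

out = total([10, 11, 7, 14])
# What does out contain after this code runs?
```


total([10, 11, 7, 14])
= 10 + total([11, 7, 14])
= 10 + 11 + total([7, 14])
= 10 + 11 + 7 + total([14])
= 10 + 11 + 7 + 14 + total([])
= 10 + 11 + 7 + 14 + 0
= 42


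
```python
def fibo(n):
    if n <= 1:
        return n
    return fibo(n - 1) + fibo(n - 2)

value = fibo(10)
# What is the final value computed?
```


fibo(10)
= fibo(9) + fibo(8)
= (fibo(8) + fibo(7)) + fibo(8)
Computing bottom-up: fibo(0)=0, fibo(1)=1, fibo(2)=1, fibo(3)=2, fibo(4)=3, fibo(5)=5, fibo(6)=8, fibo(7)=13, fibo(8)=21, fibo(9)=34, fibo(10)=55
= 55


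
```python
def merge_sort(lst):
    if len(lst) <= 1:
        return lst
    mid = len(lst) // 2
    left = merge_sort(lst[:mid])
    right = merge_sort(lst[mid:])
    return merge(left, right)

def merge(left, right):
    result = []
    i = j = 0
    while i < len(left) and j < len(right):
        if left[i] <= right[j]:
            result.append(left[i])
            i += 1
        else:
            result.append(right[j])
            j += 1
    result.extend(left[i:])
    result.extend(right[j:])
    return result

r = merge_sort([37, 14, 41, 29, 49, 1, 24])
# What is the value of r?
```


merge_sort([37, 14, 41, 29, 49, 1, 24])
Split into [37, 14, 41] and [29, 49, 1, 24]
Left sorted: [14, 37, 41]
Right sorted: [1, 24, 29, 49]
Merge [14, 37, 41] and [1, 24, 29, 49]
= [1, 14, 24, 29, 37, 41, 49]


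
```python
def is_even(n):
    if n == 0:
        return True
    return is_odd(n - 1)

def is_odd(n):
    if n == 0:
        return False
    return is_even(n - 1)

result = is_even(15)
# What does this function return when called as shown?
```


is_even(15)
= is_odd(14)
= is_even(13)
= is_odd(12)
= is_even(11)
= is_odd(10)
= is_even(9)
= is_odd(8)
= is_even(7)
= is_odd(6)
= is_even(5)
= is_odd(4)
= is_even(3)
= is_odd(2)
= is_even(1)
= is_odd(0)
n == 0: return False
= False


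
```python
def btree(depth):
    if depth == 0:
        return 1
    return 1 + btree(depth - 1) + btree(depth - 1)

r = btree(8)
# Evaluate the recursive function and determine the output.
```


btree(8)
= 1 + btree(7) + btree(7)
= 1 + 2 * btree(7)
btree(k) = 2^(k+1) - 1
btree(0) = 1
btree(1) = 3
btree(2) = 7
btree(3) = 15
btree(4) = 31
btree(8) = 2^9 - 1 = 511


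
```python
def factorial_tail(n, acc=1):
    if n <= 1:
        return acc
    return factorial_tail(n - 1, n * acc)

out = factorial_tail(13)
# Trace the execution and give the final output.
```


factorial_tail(13, 1)
= factorial_tail(12, 13 * 1) = factorial_tail(12, 13)
= factorial_tail(11, 12 * 13) = factorial_tail(11, 156)
= factorial_tail(10, 11 * 156) = factorial_tail(10, 1716)
= factorial_tail(9, 10 * 1716) = factorial_tail(9, 17160)
= factorial_tail(8, 9 * 17160) = factorial_tail(8, 154440)
= factorial_tail(7, 8 * 154440) = factorial_tail(7, 1235520)
= factorial_tail(6, 7 * 1235520) = factorial_tail(6, 8648640)
= factorial_tail(5, 6 * 8648640) = factorial_tail(5, 51891840)
= factorial_tail(4, 5 * 51891840) = factorial_tail(4, 259459200)
= factorial_tail(3, 4 * 259459200) = factorial_tail(3, 1037836800)
= factorial_tail(2, 3 * 1037836800) = factorial_tail(2, 3113510400)
= factorial_tail(1, 2 * 3113510400) = factorial_tail(1, 6227020800)
n <= 1, return acc = 6227020800


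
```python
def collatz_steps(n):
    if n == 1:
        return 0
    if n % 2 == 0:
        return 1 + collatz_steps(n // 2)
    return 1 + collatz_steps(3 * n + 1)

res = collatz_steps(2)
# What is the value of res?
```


collatz_steps(2)
2 is even -> collatz_steps(1)
Reached 1 after 1 steps
= 1


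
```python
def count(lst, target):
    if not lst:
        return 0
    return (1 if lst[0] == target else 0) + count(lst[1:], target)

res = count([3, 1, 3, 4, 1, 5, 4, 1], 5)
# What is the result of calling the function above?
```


count([3, 1, 3, 4, 1, 5, 4, 1], 5)
lst[0]=3 != 5: 0 + count([1, 3, 4, 1, 5, 4, 1], 5)
lst[0]=1 != 5: 0 + count([3, 4, 1, 5, 4, 1], 5)
lst[0]=3 != 5: 0 + count([4, 1, 5, 4, 1], 5)
lst[0]=4 != 5: 0 + count([1, 5, 4, 1], 5)
lst[0]=1 != 5: 0 + count([5, 4, 1], 5)
lst[0]=5 == 5: 1 + count([4, 1], 5)
lst[0]=4 != 5: 0 + count([1], 5)
lst[0]=1 != 5: 0 + count([], 5)
= 1


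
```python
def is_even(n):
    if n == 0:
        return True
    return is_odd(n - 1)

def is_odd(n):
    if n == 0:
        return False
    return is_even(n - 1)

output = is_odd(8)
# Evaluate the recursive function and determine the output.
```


is_odd(8)
= is_even(7)
= is_odd(6)
= is_even(5)
= is_odd(4)
= is_even(3)
= is_odd(2)
= is_even(1)
= is_odd(0)
n == 0: return False
= False


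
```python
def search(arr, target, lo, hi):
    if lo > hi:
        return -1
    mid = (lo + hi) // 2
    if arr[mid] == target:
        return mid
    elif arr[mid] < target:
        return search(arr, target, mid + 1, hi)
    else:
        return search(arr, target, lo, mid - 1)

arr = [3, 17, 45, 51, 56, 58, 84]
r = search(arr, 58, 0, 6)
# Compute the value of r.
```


search(arr, 58, 0, 6)
lo=0, hi=6, mid=3, arr[mid]=51
51 < 58, search right half
lo=4, hi=6, mid=5, arr[mid]=58
arr[5] == 58, found at index 5
= 5


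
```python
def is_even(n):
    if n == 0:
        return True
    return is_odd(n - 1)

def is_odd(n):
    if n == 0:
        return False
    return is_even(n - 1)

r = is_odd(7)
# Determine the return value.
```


is_odd(7)
= is_even(6)
= is_odd(5)
= is_even(4)
= is_odd(3)
= is_even(2)
= is_odd(1)
= is_even(0)
n == 0: return True
= True


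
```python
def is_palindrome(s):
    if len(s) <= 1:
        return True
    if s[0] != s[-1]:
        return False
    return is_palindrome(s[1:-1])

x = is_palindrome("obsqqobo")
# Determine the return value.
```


is_palindrome("obsqqobo")
"obsqqobo": s[0]='o' == s[-1]='o' -> is_palindrome("bsqqob")
"bsqqob": s[0]='b' == s[-1]='b' -> is_palindrome("sqqo")
"sqqo": s[0]='s' != s[-1]='o' -> False
= False


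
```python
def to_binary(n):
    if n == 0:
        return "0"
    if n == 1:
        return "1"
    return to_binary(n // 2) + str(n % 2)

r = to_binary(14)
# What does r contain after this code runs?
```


to_binary(14)
= to_binary(7) + "0"
= to_binary(3) + "1" + "0"
= to_binary(1) + "1" + "1" + "0"
= "1" + "1" + "1" + "0"
= "1110"


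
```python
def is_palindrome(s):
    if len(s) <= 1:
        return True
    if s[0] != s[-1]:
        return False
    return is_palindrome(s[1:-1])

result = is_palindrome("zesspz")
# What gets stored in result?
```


is_palindrome("zesspz")
"zesspz": s[0]='z' == s[-1]='z' -> is_palindrome("essp")
"essp": s[0]='e' != s[-1]='p' -> False
= False


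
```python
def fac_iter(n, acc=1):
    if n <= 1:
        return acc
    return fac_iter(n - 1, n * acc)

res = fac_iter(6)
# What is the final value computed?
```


fac_iter(6, 1)
= fac_iter(5, 6 * 1) = fac_iter(5, 6)
= fac_iter(4, 5 * 6) = fac_iter(4, 30)
= fac_iter(3, 4 * 30) = fac_iter(3, 120)
= fac_iter(2, 3 * 120) = fac_iter(2, 360)
= fac_iter(1, 2 * 360) = fac_iter(1, 720)
n <= 1, return acc = 720


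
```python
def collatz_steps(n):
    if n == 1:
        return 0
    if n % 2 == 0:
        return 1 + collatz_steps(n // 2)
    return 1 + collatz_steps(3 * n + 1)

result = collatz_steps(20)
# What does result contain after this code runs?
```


collatz_steps(20)
20 is even -> collatz_steps(10)
10 is even -> collatz_steps(5)
5 is odd -> 3*5+1 = 16 -> collatz_steps(16)
16 is even -> collatz_steps(8)
8 is even -> collatz_steps(4)
4 is even -> collatz_steps(2)
2 is even -> collatz_steps(1)
Reached 1 after 7 steps
= 7


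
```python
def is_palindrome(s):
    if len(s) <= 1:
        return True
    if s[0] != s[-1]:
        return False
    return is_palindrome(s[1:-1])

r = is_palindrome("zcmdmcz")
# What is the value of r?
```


is_palindrome("zcmdmcz")
"zcmdmcz": s[0]='z' == s[-1]='z' -> is_palindrome("cmdmc")
"cmdmc": s[0]='c' == s[-1]='c' -> is_palindrome("mdm")
"mdm": s[0]='m' == s[-1]='m' -> is_palindrome("d")
"d": len <= 1 -> True
= True


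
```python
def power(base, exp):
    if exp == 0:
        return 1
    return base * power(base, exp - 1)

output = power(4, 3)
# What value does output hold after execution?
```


power(4, 3)
= 4 * power(4, 2)
= 4 * 4 * power(4, 1)
= 4 * 4 * 4 * power(4, 0)
= 4 * 4 * 4 * 1
= 64


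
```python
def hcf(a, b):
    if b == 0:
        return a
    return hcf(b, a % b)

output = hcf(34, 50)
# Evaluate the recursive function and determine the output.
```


hcf(34, 50)
= hcf(50, 34 % 50) = hcf(50, 34)
= hcf(34, 50 % 34) = hcf(34, 16)
= hcf(16, 34 % 16) = hcf(16, 2)
= hcf(2, 16 % 2) = hcf(2, 0)
b == 0, return a = 2


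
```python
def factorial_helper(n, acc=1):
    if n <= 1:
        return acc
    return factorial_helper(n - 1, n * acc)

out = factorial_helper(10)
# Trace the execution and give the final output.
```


factorial_helper(10, 1)
= factorial_helper(9, 10 * 1) = factorial_helper(9, 10)
= factorial_helper(8, 9 * 10) = factorial_helper(8, 90)
= factorial_helper(7, 8 * 90) = factorial_helper(7, 720)
= factorial_helper(6, 7 * 720) = factorial_helper(6, 5040)
= factorial_helper(5, 6 * 5040) = factorial_helper(5, 30240)
= factorial_helper(4, 5 * 30240) = factorial_helper(4, 151200)
= factorial_helper(3, 4 * 151200) = factorial_helper(3, 604800)
= factorial_helper(2, 3 * 604800) = factorial_helper(2, 1814400)
= factorial_helper(1, 2 * 1814400) = factorial_helper(1, 3628800)
n <= 1, return acc = 3628800
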